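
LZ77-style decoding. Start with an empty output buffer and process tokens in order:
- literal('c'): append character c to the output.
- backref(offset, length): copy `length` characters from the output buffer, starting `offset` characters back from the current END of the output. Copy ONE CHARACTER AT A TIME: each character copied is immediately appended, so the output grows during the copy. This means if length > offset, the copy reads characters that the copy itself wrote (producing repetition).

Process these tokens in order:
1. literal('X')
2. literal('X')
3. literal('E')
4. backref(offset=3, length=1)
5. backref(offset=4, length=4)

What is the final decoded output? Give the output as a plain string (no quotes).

Answer: XXEXXXEX

Derivation:
Token 1: literal('X'). Output: "X"
Token 2: literal('X'). Output: "XX"
Token 3: literal('E'). Output: "XXE"
Token 4: backref(off=3, len=1). Copied 'X' from pos 0. Output: "XXEX"
Token 5: backref(off=4, len=4). Copied 'XXEX' from pos 0. Output: "XXEXXXEX"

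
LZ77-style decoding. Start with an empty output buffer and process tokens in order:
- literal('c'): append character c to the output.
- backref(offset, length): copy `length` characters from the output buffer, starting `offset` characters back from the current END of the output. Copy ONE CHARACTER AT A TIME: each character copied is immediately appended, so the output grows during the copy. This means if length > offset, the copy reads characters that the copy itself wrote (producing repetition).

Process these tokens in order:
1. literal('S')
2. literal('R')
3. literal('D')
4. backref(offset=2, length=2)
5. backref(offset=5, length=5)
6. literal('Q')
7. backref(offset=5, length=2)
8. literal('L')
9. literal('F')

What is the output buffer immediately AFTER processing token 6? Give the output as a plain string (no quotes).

Answer: SRDRDSRDRDQ

Derivation:
Token 1: literal('S'). Output: "S"
Token 2: literal('R'). Output: "SR"
Token 3: literal('D'). Output: "SRD"
Token 4: backref(off=2, len=2). Copied 'RD' from pos 1. Output: "SRDRD"
Token 5: backref(off=5, len=5). Copied 'SRDRD' from pos 0. Output: "SRDRDSRDRD"
Token 6: literal('Q'). Output: "SRDRDSRDRDQ"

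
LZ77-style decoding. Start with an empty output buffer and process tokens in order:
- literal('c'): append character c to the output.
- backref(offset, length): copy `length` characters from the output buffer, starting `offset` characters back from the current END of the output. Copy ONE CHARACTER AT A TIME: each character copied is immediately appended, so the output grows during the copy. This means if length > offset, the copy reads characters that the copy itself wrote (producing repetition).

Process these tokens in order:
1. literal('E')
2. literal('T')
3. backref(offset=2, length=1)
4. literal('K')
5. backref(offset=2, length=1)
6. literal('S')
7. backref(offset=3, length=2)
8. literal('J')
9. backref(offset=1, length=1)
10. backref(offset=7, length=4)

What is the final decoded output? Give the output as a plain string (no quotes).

Answer: ETEKESKEJJKESK

Derivation:
Token 1: literal('E'). Output: "E"
Token 2: literal('T'). Output: "ET"
Token 3: backref(off=2, len=1). Copied 'E' from pos 0. Output: "ETE"
Token 4: literal('K'). Output: "ETEK"
Token 5: backref(off=2, len=1). Copied 'E' from pos 2. Output: "ETEKE"
Token 6: literal('S'). Output: "ETEKES"
Token 7: backref(off=3, len=2). Copied 'KE' from pos 3. Output: "ETEKESKE"
Token 8: literal('J'). Output: "ETEKESKEJ"
Token 9: backref(off=1, len=1). Copied 'J' from pos 8. Output: "ETEKESKEJJ"
Token 10: backref(off=7, len=4). Copied 'KESK' from pos 3. Output: "ETEKESKEJJKESK"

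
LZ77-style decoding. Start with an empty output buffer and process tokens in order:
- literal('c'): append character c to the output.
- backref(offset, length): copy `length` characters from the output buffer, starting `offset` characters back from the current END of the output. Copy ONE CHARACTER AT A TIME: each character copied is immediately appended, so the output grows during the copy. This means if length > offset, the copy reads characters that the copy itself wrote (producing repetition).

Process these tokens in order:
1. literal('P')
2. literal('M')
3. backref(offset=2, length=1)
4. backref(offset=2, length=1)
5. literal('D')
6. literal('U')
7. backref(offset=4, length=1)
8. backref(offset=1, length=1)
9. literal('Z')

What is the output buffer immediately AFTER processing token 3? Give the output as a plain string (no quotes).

Answer: PMP

Derivation:
Token 1: literal('P'). Output: "P"
Token 2: literal('M'). Output: "PM"
Token 3: backref(off=2, len=1). Copied 'P' from pos 0. Output: "PMP"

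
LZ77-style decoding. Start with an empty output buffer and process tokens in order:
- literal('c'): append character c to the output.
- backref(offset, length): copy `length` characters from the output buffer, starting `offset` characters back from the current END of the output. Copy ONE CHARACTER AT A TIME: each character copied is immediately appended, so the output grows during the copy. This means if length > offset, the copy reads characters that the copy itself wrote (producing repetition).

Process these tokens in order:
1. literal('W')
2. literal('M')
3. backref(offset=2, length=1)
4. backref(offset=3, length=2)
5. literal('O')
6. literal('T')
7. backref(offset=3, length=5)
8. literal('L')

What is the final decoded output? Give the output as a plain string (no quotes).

Answer: WMWWMOTMOTMOL

Derivation:
Token 1: literal('W'). Output: "W"
Token 2: literal('M'). Output: "WM"
Token 3: backref(off=2, len=1). Copied 'W' from pos 0. Output: "WMW"
Token 4: backref(off=3, len=2). Copied 'WM' from pos 0. Output: "WMWWM"
Token 5: literal('O'). Output: "WMWWMO"
Token 6: literal('T'). Output: "WMWWMOT"
Token 7: backref(off=3, len=5) (overlapping!). Copied 'MOTMO' from pos 4. Output: "WMWWMOTMOTMO"
Token 8: literal('L'). Output: "WMWWMOTMOTMOL"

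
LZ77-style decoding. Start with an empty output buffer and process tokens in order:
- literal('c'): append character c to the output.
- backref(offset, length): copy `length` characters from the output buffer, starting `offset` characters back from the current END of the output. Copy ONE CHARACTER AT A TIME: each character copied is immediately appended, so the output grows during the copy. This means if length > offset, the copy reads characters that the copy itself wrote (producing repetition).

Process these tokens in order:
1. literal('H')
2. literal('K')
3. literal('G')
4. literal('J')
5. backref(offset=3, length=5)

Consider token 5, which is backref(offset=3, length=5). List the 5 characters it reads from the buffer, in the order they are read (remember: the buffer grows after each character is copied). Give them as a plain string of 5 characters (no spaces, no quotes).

Answer: KGJKG

Derivation:
Token 1: literal('H'). Output: "H"
Token 2: literal('K'). Output: "HK"
Token 3: literal('G'). Output: "HKG"
Token 4: literal('J'). Output: "HKGJ"
Token 5: backref(off=3, len=5). Buffer before: "HKGJ" (len 4)
  byte 1: read out[1]='K', append. Buffer now: "HKGJK"
  byte 2: read out[2]='G', append. Buffer now: "HKGJKG"
  byte 3: read out[3]='J', append. Buffer now: "HKGJKGJ"
  byte 4: read out[4]='K', append. Buffer now: "HKGJKGJK"
  byte 5: read out[5]='G', append. Buffer now: "HKGJKGJKG"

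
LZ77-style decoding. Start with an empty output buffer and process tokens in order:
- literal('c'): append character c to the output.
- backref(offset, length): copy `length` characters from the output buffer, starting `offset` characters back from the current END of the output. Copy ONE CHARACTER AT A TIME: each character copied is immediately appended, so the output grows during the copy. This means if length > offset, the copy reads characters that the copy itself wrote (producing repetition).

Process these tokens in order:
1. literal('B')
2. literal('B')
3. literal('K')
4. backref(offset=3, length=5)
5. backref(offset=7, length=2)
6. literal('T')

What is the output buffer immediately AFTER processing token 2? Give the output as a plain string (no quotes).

Token 1: literal('B'). Output: "B"
Token 2: literal('B'). Output: "BB"

Answer: BB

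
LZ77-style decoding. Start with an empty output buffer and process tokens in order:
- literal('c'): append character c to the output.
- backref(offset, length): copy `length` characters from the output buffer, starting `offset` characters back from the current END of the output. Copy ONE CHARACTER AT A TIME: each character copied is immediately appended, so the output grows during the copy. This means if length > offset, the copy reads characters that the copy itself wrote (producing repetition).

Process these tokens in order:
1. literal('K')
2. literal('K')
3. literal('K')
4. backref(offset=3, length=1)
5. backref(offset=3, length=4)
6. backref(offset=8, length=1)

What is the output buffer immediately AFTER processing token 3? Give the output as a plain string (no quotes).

Token 1: literal('K'). Output: "K"
Token 2: literal('K'). Output: "KK"
Token 3: literal('K'). Output: "KKK"

Answer: KKK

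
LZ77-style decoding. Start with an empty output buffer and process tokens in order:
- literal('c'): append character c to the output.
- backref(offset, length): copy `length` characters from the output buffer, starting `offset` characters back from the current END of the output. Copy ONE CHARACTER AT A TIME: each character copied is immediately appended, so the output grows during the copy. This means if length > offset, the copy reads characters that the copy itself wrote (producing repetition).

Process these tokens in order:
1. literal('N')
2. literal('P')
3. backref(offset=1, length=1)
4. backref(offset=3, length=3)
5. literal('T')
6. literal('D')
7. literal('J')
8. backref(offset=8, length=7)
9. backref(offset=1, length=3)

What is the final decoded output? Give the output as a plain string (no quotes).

Answer: NPPNPPTDJPPNPPTDDDD

Derivation:
Token 1: literal('N'). Output: "N"
Token 2: literal('P'). Output: "NP"
Token 3: backref(off=1, len=1). Copied 'P' from pos 1. Output: "NPP"
Token 4: backref(off=3, len=3). Copied 'NPP' from pos 0. Output: "NPPNPP"
Token 5: literal('T'). Output: "NPPNPPT"
Token 6: literal('D'). Output: "NPPNPPTD"
Token 7: literal('J'). Output: "NPPNPPTDJ"
Token 8: backref(off=8, len=7). Copied 'PPNPPTD' from pos 1. Output: "NPPNPPTDJPPNPPTD"
Token 9: backref(off=1, len=3) (overlapping!). Copied 'DDD' from pos 15. Output: "NPPNPPTDJPPNPPTDDDD"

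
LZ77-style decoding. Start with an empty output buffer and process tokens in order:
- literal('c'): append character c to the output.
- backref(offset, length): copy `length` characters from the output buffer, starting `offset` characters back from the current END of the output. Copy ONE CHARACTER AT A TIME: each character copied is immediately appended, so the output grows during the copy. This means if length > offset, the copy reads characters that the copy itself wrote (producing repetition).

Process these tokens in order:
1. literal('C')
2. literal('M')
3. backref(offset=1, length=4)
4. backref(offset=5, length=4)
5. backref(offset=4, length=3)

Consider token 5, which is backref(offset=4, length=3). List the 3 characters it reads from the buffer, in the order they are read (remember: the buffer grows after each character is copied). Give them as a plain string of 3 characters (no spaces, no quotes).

Answer: MMM

Derivation:
Token 1: literal('C'). Output: "C"
Token 2: literal('M'). Output: "CM"
Token 3: backref(off=1, len=4) (overlapping!). Copied 'MMMM' from pos 1. Output: "CMMMMM"
Token 4: backref(off=5, len=4). Copied 'MMMM' from pos 1. Output: "CMMMMMMMMM"
Token 5: backref(off=4, len=3). Buffer before: "CMMMMMMMMM" (len 10)
  byte 1: read out[6]='M', append. Buffer now: "CMMMMMMMMMM"
  byte 2: read out[7]='M', append. Buffer now: "CMMMMMMMMMMM"
  byte 3: read out[8]='M', append. Buffer now: "CMMMMMMMMMMMM"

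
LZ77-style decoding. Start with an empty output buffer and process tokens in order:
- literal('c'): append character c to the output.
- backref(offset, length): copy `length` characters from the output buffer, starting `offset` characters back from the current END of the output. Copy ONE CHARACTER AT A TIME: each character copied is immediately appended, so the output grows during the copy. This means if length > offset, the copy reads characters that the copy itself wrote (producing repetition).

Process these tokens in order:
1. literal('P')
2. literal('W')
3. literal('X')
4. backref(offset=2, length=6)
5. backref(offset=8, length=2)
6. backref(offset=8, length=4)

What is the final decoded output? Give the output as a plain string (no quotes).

Answer: PWXWXWXWXWXWXWX

Derivation:
Token 1: literal('P'). Output: "P"
Token 2: literal('W'). Output: "PW"
Token 3: literal('X'). Output: "PWX"
Token 4: backref(off=2, len=6) (overlapping!). Copied 'WXWXWX' from pos 1. Output: "PWXWXWXWX"
Token 5: backref(off=8, len=2). Copied 'WX' from pos 1. Output: "PWXWXWXWXWX"
Token 6: backref(off=8, len=4). Copied 'WXWX' from pos 3. Output: "PWXWXWXWXWXWXWX"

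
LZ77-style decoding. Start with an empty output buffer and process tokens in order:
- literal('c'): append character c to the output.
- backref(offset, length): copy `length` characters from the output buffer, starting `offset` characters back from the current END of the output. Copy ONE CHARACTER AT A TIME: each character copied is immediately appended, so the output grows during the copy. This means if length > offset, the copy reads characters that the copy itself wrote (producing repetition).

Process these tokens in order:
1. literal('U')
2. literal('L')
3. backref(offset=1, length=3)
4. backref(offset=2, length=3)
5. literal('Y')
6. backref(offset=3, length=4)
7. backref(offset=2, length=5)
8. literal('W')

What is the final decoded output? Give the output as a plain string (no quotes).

Answer: ULLLLLLLYLLYLYLYLYW

Derivation:
Token 1: literal('U'). Output: "U"
Token 2: literal('L'). Output: "UL"
Token 3: backref(off=1, len=3) (overlapping!). Copied 'LLL' from pos 1. Output: "ULLLL"
Token 4: backref(off=2, len=3) (overlapping!). Copied 'LLL' from pos 3. Output: "ULLLLLLL"
Token 5: literal('Y'). Output: "ULLLLLLLY"
Token 6: backref(off=3, len=4) (overlapping!). Copied 'LLYL' from pos 6. Output: "ULLLLLLLYLLYL"
Token 7: backref(off=2, len=5) (overlapping!). Copied 'YLYLY' from pos 11. Output: "ULLLLLLLYLLYLYLYLY"
Token 8: literal('W'). Output: "ULLLLLLLYLLYLYLYLYW"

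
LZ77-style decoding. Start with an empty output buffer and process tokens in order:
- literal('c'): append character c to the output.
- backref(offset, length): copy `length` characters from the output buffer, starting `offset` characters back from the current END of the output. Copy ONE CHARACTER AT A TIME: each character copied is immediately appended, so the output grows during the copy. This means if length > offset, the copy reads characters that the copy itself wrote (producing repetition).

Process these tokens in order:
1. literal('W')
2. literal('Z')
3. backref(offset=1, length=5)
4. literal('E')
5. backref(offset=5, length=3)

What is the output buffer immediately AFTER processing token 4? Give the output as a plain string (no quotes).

Token 1: literal('W'). Output: "W"
Token 2: literal('Z'). Output: "WZ"
Token 3: backref(off=1, len=5) (overlapping!). Copied 'ZZZZZ' from pos 1. Output: "WZZZZZZ"
Token 4: literal('E'). Output: "WZZZZZZE"

Answer: WZZZZZZE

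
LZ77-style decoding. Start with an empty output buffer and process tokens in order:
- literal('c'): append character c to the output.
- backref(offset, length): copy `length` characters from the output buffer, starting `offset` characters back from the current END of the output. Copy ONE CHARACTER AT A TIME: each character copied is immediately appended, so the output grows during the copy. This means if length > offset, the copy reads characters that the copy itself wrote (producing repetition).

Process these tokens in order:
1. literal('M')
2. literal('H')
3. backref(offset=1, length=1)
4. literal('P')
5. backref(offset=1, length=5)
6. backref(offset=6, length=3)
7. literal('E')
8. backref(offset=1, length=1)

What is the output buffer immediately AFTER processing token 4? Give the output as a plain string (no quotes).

Token 1: literal('M'). Output: "M"
Token 2: literal('H'). Output: "MH"
Token 3: backref(off=1, len=1). Copied 'H' from pos 1. Output: "MHH"
Token 4: literal('P'). Output: "MHHP"

Answer: MHHP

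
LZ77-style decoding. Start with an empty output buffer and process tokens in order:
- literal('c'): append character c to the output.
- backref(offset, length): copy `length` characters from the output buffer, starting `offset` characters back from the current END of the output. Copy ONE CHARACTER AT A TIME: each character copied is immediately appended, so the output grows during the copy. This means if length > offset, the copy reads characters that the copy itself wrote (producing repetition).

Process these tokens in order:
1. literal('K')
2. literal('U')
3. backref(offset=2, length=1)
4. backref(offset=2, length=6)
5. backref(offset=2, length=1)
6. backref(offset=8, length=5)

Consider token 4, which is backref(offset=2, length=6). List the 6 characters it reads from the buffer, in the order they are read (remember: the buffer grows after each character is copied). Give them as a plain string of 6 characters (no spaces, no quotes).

Answer: UKUKUK

Derivation:
Token 1: literal('K'). Output: "K"
Token 2: literal('U'). Output: "KU"
Token 3: backref(off=2, len=1). Copied 'K' from pos 0. Output: "KUK"
Token 4: backref(off=2, len=6). Buffer before: "KUK" (len 3)
  byte 1: read out[1]='U', append. Buffer now: "KUKU"
  byte 2: read out[2]='K', append. Buffer now: "KUKUK"
  byte 3: read out[3]='U', append. Buffer now: "KUKUKU"
  byte 4: read out[4]='K', append. Buffer now: "KUKUKUK"
  byte 5: read out[5]='U', append. Buffer now: "KUKUKUKU"
  byte 6: read out[6]='K', append. Buffer now: "KUKUKUKUK"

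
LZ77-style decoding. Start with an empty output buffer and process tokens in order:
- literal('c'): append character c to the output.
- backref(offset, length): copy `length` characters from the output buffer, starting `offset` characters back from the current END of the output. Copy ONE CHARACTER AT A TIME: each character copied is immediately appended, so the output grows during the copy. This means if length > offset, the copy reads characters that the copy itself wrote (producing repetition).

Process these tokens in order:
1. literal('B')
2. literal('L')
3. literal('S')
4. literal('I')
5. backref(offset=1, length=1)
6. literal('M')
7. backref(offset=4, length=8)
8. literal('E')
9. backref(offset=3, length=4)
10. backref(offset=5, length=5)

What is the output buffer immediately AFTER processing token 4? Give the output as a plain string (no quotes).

Answer: BLSI

Derivation:
Token 1: literal('B'). Output: "B"
Token 2: literal('L'). Output: "BL"
Token 3: literal('S'). Output: "BLS"
Token 4: literal('I'). Output: "BLSI"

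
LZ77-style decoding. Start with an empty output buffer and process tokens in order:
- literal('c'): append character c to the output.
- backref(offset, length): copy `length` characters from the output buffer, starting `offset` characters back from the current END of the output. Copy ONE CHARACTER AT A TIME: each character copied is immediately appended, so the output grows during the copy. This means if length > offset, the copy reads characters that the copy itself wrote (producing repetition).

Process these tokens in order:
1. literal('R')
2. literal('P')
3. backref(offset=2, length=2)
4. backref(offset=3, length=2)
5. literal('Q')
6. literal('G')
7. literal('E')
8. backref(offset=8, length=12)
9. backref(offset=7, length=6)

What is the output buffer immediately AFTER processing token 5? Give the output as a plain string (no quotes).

Answer: RPRPPRQ

Derivation:
Token 1: literal('R'). Output: "R"
Token 2: literal('P'). Output: "RP"
Token 3: backref(off=2, len=2). Copied 'RP' from pos 0. Output: "RPRP"
Token 4: backref(off=3, len=2). Copied 'PR' from pos 1. Output: "RPRPPR"
Token 5: literal('Q'). Output: "RPRPPRQ"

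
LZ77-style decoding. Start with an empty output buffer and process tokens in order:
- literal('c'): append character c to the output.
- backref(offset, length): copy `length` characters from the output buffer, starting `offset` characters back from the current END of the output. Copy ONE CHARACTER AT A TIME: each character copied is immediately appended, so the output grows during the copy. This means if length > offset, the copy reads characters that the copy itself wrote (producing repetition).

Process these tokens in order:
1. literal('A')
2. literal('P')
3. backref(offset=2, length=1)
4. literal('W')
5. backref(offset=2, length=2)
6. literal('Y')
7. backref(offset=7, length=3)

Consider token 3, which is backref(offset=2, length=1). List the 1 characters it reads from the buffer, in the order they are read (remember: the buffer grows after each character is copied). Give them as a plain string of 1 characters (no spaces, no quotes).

Token 1: literal('A'). Output: "A"
Token 2: literal('P'). Output: "AP"
Token 3: backref(off=2, len=1). Buffer before: "AP" (len 2)
  byte 1: read out[0]='A', append. Buffer now: "APA"

Answer: A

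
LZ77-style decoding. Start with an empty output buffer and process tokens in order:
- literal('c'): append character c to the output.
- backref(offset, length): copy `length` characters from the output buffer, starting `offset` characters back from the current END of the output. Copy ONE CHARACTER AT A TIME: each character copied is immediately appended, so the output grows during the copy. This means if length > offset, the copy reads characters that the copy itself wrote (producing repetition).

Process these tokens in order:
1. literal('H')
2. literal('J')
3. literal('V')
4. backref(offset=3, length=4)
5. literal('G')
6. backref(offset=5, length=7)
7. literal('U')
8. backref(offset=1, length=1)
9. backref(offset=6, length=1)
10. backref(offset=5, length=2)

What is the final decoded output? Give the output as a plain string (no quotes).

Answer: HJVHJVHGHJVHGHJUUHHJ

Derivation:
Token 1: literal('H'). Output: "H"
Token 2: literal('J'). Output: "HJ"
Token 3: literal('V'). Output: "HJV"
Token 4: backref(off=3, len=4) (overlapping!). Copied 'HJVH' from pos 0. Output: "HJVHJVH"
Token 5: literal('G'). Output: "HJVHJVHG"
Token 6: backref(off=5, len=7) (overlapping!). Copied 'HJVHGHJ' from pos 3. Output: "HJVHJVHGHJVHGHJ"
Token 7: literal('U'). Output: "HJVHJVHGHJVHGHJU"
Token 8: backref(off=1, len=1). Copied 'U' from pos 15. Output: "HJVHJVHGHJVHGHJUU"
Token 9: backref(off=6, len=1). Copied 'H' from pos 11. Output: "HJVHJVHGHJVHGHJUUH"
Token 10: backref(off=5, len=2). Copied 'HJ' from pos 13. Output: "HJVHJVHGHJVHGHJUUHHJ"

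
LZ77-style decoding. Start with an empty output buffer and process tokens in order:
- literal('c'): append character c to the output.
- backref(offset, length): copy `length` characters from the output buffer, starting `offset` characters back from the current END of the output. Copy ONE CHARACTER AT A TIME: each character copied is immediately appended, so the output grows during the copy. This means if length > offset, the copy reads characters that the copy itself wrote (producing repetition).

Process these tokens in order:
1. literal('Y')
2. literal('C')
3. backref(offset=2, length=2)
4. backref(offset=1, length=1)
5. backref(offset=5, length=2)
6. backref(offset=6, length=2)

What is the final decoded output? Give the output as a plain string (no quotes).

Token 1: literal('Y'). Output: "Y"
Token 2: literal('C'). Output: "YC"
Token 3: backref(off=2, len=2). Copied 'YC' from pos 0. Output: "YCYC"
Token 4: backref(off=1, len=1). Copied 'C' from pos 3. Output: "YCYCC"
Token 5: backref(off=5, len=2). Copied 'YC' from pos 0. Output: "YCYCCYC"
Token 6: backref(off=6, len=2). Copied 'CY' from pos 1. Output: "YCYCCYCCY"

Answer: YCYCCYCCY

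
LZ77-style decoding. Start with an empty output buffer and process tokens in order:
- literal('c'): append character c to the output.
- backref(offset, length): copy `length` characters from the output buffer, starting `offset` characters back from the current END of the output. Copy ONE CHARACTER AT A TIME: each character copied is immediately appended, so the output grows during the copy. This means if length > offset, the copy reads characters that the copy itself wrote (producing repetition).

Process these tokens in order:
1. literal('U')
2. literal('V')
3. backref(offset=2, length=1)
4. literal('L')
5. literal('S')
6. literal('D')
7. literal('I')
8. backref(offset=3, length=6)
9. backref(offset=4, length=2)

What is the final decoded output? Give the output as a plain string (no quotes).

Answer: UVULSDISDISDIIS

Derivation:
Token 1: literal('U'). Output: "U"
Token 2: literal('V'). Output: "UV"
Token 3: backref(off=2, len=1). Copied 'U' from pos 0. Output: "UVU"
Token 4: literal('L'). Output: "UVUL"
Token 5: literal('S'). Output: "UVULS"
Token 6: literal('D'). Output: "UVULSD"
Token 7: literal('I'). Output: "UVULSDI"
Token 8: backref(off=3, len=6) (overlapping!). Copied 'SDISDI' from pos 4. Output: "UVULSDISDISDI"
Token 9: backref(off=4, len=2). Copied 'IS' from pos 9. Output: "UVULSDISDISDIIS"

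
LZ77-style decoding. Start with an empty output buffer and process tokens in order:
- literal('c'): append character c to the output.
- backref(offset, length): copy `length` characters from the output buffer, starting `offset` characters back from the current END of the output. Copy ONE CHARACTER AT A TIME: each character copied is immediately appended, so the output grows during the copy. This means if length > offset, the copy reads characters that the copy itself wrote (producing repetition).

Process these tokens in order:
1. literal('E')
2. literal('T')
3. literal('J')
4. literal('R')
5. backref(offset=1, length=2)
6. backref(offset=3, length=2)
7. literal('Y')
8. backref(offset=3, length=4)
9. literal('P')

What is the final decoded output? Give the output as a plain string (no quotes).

Answer: ETJRRRRRYRRYRP

Derivation:
Token 1: literal('E'). Output: "E"
Token 2: literal('T'). Output: "ET"
Token 3: literal('J'). Output: "ETJ"
Token 4: literal('R'). Output: "ETJR"
Token 5: backref(off=1, len=2) (overlapping!). Copied 'RR' from pos 3. Output: "ETJRRR"
Token 6: backref(off=3, len=2). Copied 'RR' from pos 3. Output: "ETJRRRRR"
Token 7: literal('Y'). Output: "ETJRRRRRY"
Token 8: backref(off=3, len=4) (overlapping!). Copied 'RRYR' from pos 6. Output: "ETJRRRRRYRRYR"
Token 9: literal('P'). Output: "ETJRRRRRYRRYRP"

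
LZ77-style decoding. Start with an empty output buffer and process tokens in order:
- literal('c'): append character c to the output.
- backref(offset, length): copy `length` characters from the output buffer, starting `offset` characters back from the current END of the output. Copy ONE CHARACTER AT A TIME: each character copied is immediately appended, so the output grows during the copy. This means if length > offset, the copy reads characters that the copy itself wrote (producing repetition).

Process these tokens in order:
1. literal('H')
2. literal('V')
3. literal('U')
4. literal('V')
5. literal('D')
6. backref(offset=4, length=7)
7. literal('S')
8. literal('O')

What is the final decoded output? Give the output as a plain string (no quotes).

Answer: HVUVDVUVDVUVSO

Derivation:
Token 1: literal('H'). Output: "H"
Token 2: literal('V'). Output: "HV"
Token 3: literal('U'). Output: "HVU"
Token 4: literal('V'). Output: "HVUV"
Token 5: literal('D'). Output: "HVUVD"
Token 6: backref(off=4, len=7) (overlapping!). Copied 'VUVDVUV' from pos 1. Output: "HVUVDVUVDVUV"
Token 7: literal('S'). Output: "HVUVDVUVDVUVS"
Token 8: literal('O'). Output: "HVUVDVUVDVUVSO"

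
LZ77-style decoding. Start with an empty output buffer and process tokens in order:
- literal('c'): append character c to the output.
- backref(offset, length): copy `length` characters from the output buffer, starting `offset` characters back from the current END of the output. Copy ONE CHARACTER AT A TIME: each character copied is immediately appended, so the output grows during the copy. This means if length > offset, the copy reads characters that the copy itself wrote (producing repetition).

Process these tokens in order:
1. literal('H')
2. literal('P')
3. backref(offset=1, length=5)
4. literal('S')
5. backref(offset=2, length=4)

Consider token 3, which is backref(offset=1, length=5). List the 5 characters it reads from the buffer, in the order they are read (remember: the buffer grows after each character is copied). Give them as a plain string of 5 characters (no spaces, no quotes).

Answer: PPPPP

Derivation:
Token 1: literal('H'). Output: "H"
Token 2: literal('P'). Output: "HP"
Token 3: backref(off=1, len=5). Buffer before: "HP" (len 2)
  byte 1: read out[1]='P', append. Buffer now: "HPP"
  byte 2: read out[2]='P', append. Buffer now: "HPPP"
  byte 3: read out[3]='P', append. Buffer now: "HPPPP"
  byte 4: read out[4]='P', append. Buffer now: "HPPPPP"
  byte 5: read out[5]='P', append. Buffer now: "HPPPPPP"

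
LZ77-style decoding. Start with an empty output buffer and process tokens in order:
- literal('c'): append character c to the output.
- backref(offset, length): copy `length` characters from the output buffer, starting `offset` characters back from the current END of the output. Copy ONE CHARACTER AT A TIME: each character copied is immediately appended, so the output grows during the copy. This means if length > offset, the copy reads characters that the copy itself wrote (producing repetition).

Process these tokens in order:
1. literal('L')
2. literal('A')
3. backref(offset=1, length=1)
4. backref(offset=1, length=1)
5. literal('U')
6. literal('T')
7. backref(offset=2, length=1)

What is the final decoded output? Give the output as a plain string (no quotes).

Token 1: literal('L'). Output: "L"
Token 2: literal('A'). Output: "LA"
Token 3: backref(off=1, len=1). Copied 'A' from pos 1. Output: "LAA"
Token 4: backref(off=1, len=1). Copied 'A' from pos 2. Output: "LAAA"
Token 5: literal('U'). Output: "LAAAU"
Token 6: literal('T'). Output: "LAAAUT"
Token 7: backref(off=2, len=1). Copied 'U' from pos 4. Output: "LAAAUTU"

Answer: LAAAUTU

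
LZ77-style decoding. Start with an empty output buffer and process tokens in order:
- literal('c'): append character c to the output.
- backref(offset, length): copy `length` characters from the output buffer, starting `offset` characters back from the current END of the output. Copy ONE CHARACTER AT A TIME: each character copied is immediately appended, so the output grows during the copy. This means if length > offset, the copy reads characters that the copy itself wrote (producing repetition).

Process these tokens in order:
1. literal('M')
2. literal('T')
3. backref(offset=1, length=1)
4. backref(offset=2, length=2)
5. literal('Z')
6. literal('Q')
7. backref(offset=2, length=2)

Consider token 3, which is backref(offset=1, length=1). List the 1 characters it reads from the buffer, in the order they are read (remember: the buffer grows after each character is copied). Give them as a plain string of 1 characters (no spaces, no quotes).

Answer: T

Derivation:
Token 1: literal('M'). Output: "M"
Token 2: literal('T'). Output: "MT"
Token 3: backref(off=1, len=1). Buffer before: "MT" (len 2)
  byte 1: read out[1]='T', append. Buffer now: "MTT"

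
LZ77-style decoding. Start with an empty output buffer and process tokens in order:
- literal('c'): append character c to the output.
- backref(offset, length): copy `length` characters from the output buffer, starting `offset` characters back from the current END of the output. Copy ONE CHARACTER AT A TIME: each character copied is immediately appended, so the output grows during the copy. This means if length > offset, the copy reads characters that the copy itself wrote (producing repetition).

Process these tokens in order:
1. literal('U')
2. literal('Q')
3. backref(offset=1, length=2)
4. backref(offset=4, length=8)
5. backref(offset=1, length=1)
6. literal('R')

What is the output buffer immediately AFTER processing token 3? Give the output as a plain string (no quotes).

Token 1: literal('U'). Output: "U"
Token 2: literal('Q'). Output: "UQ"
Token 3: backref(off=1, len=2) (overlapping!). Copied 'QQ' from pos 1. Output: "UQQQ"

Answer: UQQQ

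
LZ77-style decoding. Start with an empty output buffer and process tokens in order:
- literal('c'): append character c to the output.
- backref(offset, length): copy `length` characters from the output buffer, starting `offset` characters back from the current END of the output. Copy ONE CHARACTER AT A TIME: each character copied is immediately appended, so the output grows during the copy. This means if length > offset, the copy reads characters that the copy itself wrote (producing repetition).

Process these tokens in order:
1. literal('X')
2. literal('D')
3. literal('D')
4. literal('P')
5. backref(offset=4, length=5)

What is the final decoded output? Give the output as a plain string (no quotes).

Token 1: literal('X'). Output: "X"
Token 2: literal('D'). Output: "XD"
Token 3: literal('D'). Output: "XDD"
Token 4: literal('P'). Output: "XDDP"
Token 5: backref(off=4, len=5) (overlapping!). Copied 'XDDPX' from pos 0. Output: "XDDPXDDPX"

Answer: XDDPXDDPX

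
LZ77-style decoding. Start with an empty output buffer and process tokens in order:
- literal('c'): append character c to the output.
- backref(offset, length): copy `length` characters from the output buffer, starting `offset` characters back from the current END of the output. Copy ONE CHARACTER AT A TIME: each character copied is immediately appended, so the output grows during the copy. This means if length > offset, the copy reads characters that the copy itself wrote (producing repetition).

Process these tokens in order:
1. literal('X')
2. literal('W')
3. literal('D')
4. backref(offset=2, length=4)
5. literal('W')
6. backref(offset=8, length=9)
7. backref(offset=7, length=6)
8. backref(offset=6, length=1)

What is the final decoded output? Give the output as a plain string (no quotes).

Token 1: literal('X'). Output: "X"
Token 2: literal('W'). Output: "XW"
Token 3: literal('D'). Output: "XWD"
Token 4: backref(off=2, len=4) (overlapping!). Copied 'WDWD' from pos 1. Output: "XWDWDWD"
Token 5: literal('W'). Output: "XWDWDWDW"
Token 6: backref(off=8, len=9) (overlapping!). Copied 'XWDWDWDWX' from pos 0. Output: "XWDWDWDWXWDWDWDWX"
Token 7: backref(off=7, len=6). Copied 'DWDWDW' from pos 10. Output: "XWDWDWDWXWDWDWDWXDWDWDW"
Token 8: backref(off=6, len=1). Copied 'D' from pos 17. Output: "XWDWDWDWXWDWDWDWXDWDWDWD"

Answer: XWDWDWDWXWDWDWDWXDWDWDWD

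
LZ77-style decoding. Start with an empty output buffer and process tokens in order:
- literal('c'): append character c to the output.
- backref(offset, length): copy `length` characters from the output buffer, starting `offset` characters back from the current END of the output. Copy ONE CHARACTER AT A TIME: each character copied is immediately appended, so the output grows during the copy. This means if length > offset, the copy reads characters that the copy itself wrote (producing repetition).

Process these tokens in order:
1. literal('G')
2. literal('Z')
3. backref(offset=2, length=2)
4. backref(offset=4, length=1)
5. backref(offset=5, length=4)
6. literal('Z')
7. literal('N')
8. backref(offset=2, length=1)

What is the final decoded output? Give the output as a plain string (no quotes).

Token 1: literal('G'). Output: "G"
Token 2: literal('Z'). Output: "GZ"
Token 3: backref(off=2, len=2). Copied 'GZ' from pos 0. Output: "GZGZ"
Token 4: backref(off=4, len=1). Copied 'G' from pos 0. Output: "GZGZG"
Token 5: backref(off=5, len=4). Copied 'GZGZ' from pos 0. Output: "GZGZGGZGZ"
Token 6: literal('Z'). Output: "GZGZGGZGZZ"
Token 7: literal('N'). Output: "GZGZGGZGZZN"
Token 8: backref(off=2, len=1). Copied 'Z' from pos 9. Output: "GZGZGGZGZZNZ"

Answer: GZGZGGZGZZNZ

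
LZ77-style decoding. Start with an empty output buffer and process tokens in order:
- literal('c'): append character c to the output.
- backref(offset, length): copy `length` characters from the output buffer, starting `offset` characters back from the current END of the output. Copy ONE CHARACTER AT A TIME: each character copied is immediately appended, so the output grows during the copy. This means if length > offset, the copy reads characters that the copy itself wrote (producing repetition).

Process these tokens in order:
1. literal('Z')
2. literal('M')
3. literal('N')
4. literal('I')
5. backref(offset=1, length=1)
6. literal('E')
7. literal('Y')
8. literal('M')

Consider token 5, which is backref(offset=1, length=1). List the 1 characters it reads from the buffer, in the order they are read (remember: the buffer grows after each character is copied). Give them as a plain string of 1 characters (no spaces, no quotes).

Token 1: literal('Z'). Output: "Z"
Token 2: literal('M'). Output: "ZM"
Token 3: literal('N'). Output: "ZMN"
Token 4: literal('I'). Output: "ZMNI"
Token 5: backref(off=1, len=1). Buffer before: "ZMNI" (len 4)
  byte 1: read out[3]='I', append. Buffer now: "ZMNII"

Answer: I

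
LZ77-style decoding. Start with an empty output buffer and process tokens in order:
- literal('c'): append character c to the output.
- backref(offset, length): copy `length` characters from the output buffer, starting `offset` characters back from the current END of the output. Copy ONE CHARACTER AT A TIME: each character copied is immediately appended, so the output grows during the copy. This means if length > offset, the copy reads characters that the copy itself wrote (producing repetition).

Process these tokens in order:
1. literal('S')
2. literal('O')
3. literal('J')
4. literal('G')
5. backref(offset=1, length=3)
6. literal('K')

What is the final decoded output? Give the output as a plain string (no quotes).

Answer: SOJGGGGK

Derivation:
Token 1: literal('S'). Output: "S"
Token 2: literal('O'). Output: "SO"
Token 3: literal('J'). Output: "SOJ"
Token 4: literal('G'). Output: "SOJG"
Token 5: backref(off=1, len=3) (overlapping!). Copied 'GGG' from pos 3. Output: "SOJGGGG"
Token 6: literal('K'). Output: "SOJGGGGK"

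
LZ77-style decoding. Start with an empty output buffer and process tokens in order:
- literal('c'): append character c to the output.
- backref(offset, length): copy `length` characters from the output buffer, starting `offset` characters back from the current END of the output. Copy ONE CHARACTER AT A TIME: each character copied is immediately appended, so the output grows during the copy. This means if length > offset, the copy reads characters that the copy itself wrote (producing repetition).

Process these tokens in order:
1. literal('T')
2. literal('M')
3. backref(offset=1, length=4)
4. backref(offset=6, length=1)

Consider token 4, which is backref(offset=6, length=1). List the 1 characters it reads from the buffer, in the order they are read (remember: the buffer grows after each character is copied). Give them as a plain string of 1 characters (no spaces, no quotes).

Token 1: literal('T'). Output: "T"
Token 2: literal('M'). Output: "TM"
Token 3: backref(off=1, len=4) (overlapping!). Copied 'MMMM' from pos 1. Output: "TMMMMM"
Token 4: backref(off=6, len=1). Buffer before: "TMMMMM" (len 6)
  byte 1: read out[0]='T', append. Buffer now: "TMMMMMT"

Answer: T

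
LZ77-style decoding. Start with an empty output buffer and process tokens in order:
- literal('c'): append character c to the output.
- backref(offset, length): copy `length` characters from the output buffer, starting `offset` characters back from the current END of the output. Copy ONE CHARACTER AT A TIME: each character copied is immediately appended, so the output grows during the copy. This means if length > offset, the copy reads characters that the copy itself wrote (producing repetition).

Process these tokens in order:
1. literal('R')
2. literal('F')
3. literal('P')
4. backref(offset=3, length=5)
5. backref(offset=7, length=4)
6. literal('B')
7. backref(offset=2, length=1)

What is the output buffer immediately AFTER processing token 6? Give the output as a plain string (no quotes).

Token 1: literal('R'). Output: "R"
Token 2: literal('F'). Output: "RF"
Token 3: literal('P'). Output: "RFP"
Token 4: backref(off=3, len=5) (overlapping!). Copied 'RFPRF' from pos 0. Output: "RFPRFPRF"
Token 5: backref(off=7, len=4). Copied 'FPRF' from pos 1. Output: "RFPRFPRFFPRF"
Token 6: literal('B'). Output: "RFPRFPRFFPRFB"

Answer: RFPRFPRFFPRFB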